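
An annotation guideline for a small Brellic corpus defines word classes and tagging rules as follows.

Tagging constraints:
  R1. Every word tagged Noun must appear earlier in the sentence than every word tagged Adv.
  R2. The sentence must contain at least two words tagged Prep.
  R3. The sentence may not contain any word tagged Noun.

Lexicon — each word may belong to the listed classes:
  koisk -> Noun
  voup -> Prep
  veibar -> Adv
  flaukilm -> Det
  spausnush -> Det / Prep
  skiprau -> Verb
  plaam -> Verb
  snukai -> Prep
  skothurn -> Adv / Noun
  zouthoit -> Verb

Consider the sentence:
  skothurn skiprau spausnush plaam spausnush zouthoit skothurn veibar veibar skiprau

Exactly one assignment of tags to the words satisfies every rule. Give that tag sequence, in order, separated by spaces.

Adv Verb Prep Verb Prep Verb Adv Adv Adv Verb

Candidates per position — 1:skothurn {Adv,Noun}; 2:skiprau {Verb}; 3:spausnush {Det,Prep}; 4:plaam {Verb}; 5:spausnush {Det,Prep}; 6:zouthoit {Verb}; 7:skothurn {Adv,Noun}; 8:veibar {Adv}; 9:veibar {Adv}; 10:skiprau {Verb}.
Position 1: tagging it Noun would leave rule 3 unsatisfiable, so it must be Adv.
Position 3: tagging it Det would leave rule 2 unsatisfiable, so it must be Prep.
Position 5: tagging it Det would leave rule 2 unsatisfiable, so it must be Prep.
Position 7: tagging it Noun would leave rule 1 unsatisfiable, so it must be Adv.
That leaves exactly one tagging: Adv Verb Prep Verb Prep Verb Adv Adv Adv Verb.
Check: rule 1 ✓; rule 2 ✓; rule 3 ✓.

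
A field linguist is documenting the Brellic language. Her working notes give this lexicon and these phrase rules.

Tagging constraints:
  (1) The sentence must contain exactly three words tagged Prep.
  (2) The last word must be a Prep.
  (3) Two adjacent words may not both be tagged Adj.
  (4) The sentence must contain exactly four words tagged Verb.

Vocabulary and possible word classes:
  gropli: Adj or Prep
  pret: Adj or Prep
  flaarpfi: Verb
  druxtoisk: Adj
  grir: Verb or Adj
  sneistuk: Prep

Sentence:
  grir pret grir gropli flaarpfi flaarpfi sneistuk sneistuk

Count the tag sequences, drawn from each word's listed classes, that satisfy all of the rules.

2

Candidates per position — 1:grir {Verb,Adj}; 2:pret {Adj,Prep}; 3:grir {Verb,Adj}; 4:gropli {Adj,Prep}; 5:flaarpfi {Verb}; 6:flaarpfi {Verb}; 7:sneistuk {Prep}; 8:sneistuk {Prep}.
There are 16 candidate sequences in total.
The sequences that satisfy every rule: Verb Adj Verb Prep Verb Verb Prep Prep; Verb Prep Verb Adj Verb Verb Prep Prep.
Count = 2.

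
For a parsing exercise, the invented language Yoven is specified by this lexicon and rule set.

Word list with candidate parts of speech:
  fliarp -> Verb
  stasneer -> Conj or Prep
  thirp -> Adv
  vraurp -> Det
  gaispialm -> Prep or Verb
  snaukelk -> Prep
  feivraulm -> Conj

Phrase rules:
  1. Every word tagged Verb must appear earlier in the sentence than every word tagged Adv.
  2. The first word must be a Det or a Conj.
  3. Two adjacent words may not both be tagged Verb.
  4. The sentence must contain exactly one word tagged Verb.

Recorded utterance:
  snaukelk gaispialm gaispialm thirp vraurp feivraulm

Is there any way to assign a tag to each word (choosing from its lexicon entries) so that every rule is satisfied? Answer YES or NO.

Candidates per position — 1:snaukelk {Prep}; 2:gaispialm {Prep,Verb}; 3:gaispialm {Prep,Verb}; 4:thirp {Adv}; 5:vraurp {Det}; 6:feivraulm {Conj}.
Rule 2 cannot be satisfied by any choice of tags from the lexicon.
So there is no consistent tagging.

NO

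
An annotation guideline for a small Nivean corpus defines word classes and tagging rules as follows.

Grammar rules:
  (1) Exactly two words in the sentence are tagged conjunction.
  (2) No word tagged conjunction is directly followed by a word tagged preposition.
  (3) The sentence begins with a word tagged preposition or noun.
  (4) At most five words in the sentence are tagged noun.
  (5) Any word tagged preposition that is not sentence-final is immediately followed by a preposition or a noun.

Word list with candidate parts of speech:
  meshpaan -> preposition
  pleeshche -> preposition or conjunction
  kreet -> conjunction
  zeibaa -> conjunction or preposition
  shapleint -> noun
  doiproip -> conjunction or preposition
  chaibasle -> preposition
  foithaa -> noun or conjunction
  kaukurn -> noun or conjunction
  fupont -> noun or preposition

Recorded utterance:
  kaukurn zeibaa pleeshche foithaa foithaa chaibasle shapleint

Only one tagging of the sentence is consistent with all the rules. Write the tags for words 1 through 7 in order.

Candidates per position — 1:kaukurn {noun,conjunction}; 2:zeibaa {conjunction,preposition}; 3:pleeshche {preposition,conjunction}; 4:foithaa {noun,conjunction}; 5:foithaa {noun,conjunction}; 6:chaibasle {preposition}; 7:shapleint {noun}.
If word 1 were conjunction, no tagging could satisfy rule 3; so word 1 is noun.
If word 5 were conjunction, no tagging could satisfy rule 2; so word 5 is noun.
The remaining ambiguous positions (2, 3, 4) are resolved jointly — only one combination satisfies every rule.
That leaves exactly one tagging: noun conjunction conjunction noun noun preposition noun.
Checking: rule 1 holds; rule 2 holds; rule 3 holds; rule 4 holds; rule 5 holds.

noun conjunction conjunction noun noun preposition noun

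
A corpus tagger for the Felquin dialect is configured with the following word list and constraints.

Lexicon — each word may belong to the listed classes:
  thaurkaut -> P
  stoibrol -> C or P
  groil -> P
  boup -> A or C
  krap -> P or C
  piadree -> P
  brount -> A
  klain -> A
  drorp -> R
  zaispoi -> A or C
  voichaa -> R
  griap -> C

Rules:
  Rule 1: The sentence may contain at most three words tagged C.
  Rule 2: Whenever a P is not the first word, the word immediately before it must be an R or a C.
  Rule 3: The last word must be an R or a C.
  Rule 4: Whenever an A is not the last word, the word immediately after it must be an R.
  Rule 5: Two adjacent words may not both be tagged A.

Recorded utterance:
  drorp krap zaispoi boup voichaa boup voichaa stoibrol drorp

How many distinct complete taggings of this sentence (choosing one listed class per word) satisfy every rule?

Candidates per position — 1:drorp {R}; 2:krap {P,C}; 3:zaispoi {A,C}; 4:boup {A,C}; 5:voichaa {R}; 6:boup {A,C}; 7:voichaa {R}; 8:stoibrol {C,P}; 9:drorp {R}.
There are 32 candidate sequences in total.
Checking each against the rules leaves 11 sequences.
Count = 11.

11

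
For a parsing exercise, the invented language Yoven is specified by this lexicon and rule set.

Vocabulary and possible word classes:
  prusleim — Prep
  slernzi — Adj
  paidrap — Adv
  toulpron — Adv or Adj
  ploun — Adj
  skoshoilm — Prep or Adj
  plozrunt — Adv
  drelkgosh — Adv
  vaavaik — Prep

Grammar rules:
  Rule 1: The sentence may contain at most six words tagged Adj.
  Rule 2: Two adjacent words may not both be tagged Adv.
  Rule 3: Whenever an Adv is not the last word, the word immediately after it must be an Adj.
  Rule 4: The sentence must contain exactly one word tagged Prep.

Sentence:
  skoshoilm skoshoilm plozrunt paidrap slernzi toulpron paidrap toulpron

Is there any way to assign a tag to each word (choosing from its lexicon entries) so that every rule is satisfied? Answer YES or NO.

NO

Candidates per position — 1:skoshoilm {Prep,Adj}; 2:skoshoilm {Prep,Adj}; 3:plozrunt {Adv}; 4:paidrap {Adv}; 5:slernzi {Adj}; 6:toulpron {Adv,Adj}; 7:paidrap {Adv}; 8:toulpron {Adv,Adj}.
Rule 2 cannot be satisfied by any choice of tags from the lexicon.
So there is no consistent tagging.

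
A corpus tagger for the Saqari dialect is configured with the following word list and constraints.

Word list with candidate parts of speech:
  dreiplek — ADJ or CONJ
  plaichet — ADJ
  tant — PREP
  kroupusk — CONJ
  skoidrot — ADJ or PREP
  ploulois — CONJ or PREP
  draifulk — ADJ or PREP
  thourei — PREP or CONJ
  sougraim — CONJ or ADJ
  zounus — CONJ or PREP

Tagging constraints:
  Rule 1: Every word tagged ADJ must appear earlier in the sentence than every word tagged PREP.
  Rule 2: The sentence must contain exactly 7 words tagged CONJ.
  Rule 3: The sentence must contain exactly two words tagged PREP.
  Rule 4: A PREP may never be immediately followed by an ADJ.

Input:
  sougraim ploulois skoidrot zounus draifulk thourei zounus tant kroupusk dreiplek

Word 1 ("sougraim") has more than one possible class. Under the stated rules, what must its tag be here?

Candidates per position — 1:sougraim {CONJ,ADJ}; 2:ploulois {CONJ,PREP}; 3:skoidrot {ADJ,PREP}; 4:zounus {CONJ,PREP}; 5:draifulk {ADJ,PREP}; 6:thourei {PREP,CONJ}; 7:zounus {CONJ,PREP}; 8:tant {PREP}; 9:kroupusk {CONJ}; 10:dreiplek {ADJ,CONJ}.
If word 1 were ADJ, no tagging could satisfy rule 2; so word 1 is CONJ.
If word 2 were PREP, no tagging could satisfy rule 2; so word 2 is CONJ.
If word 4 were PREP, no tagging could satisfy rule 2; so word 4 is CONJ.
If word 6 were PREP, no tagging could satisfy rule 2; so word 6 is CONJ.
If word 7 were PREP, no tagging could satisfy rule 2; so word 7 is CONJ.
If word 10 were ADJ, no tagging could satisfy rule 1; so word 10 is CONJ.
The remaining ambiguous positions (3, 5) are resolved jointly — only one combination satisfies every rule.
The unique satisfying tagging is: CONJ CONJ ADJ CONJ PREP CONJ CONJ PREP CONJ CONJ.
Check: rule 1 ✓; rule 2 ✓; rule 3 ✓; rule 4 ✓.

CONJ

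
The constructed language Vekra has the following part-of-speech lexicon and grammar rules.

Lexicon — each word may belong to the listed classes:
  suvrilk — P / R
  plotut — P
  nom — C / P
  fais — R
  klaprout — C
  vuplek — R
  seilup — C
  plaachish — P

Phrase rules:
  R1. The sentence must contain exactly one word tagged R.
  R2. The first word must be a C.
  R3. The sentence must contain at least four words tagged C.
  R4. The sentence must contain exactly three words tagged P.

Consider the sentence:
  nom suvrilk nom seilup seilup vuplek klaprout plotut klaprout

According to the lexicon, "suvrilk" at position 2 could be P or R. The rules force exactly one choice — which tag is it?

Candidates per position — 1:nom {C,P}; 2:suvrilk {P,R}; 3:nom {C,P}; 4:seilup {C}; 5:seilup {C}; 6:vuplek {R}; 7:klaprout {C}; 8:plotut {P}; 9:klaprout {C}.
If word 1 were P, no tagging could satisfy rule 2; so word 1 is C.
If word 2 were R, no tagging could satisfy rule 1; so word 2 is P.
If word 3 were C, no tagging could satisfy rule 4; so word 3 is P.
That leaves exactly one tagging: C P P C C R C P C.
Rule-by-rule: rule 1 satisfied; rule 2 satisfied; rule 3 satisfied; rule 4 satisfied.

P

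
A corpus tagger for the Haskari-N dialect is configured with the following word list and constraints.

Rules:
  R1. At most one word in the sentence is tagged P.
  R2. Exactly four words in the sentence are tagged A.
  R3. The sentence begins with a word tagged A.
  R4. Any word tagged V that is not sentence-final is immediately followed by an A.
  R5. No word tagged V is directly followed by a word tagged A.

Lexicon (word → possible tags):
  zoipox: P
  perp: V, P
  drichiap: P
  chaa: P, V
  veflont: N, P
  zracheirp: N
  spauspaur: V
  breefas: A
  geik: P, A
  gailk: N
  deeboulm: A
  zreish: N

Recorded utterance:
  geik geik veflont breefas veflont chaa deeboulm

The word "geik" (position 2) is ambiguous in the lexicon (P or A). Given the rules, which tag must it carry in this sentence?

Candidates per position — 1:geik {P,A}; 2:geik {P,A}; 3:veflont {N,P}; 4:breefas {A}; 5:veflont {N,P}; 6:chaa {P,V}; 7:deeboulm {A}.
Position 1: P is ruled out by rule 2; that leaves A.
Position 2: P is ruled out by rule 2; that leaves A.
Position 6: V is ruled out by rule 5; that leaves P.
Position 3: P is ruled out by rule 1; that leaves N.
Position 5: P is ruled out by rule 1; that leaves N.
That leaves exactly one tagging: A A N A N P A.
Rule-by-rule: rule 1 holds; rule 2 holds; rule 3 holds; rule 4 holds; rule 5 holds.

A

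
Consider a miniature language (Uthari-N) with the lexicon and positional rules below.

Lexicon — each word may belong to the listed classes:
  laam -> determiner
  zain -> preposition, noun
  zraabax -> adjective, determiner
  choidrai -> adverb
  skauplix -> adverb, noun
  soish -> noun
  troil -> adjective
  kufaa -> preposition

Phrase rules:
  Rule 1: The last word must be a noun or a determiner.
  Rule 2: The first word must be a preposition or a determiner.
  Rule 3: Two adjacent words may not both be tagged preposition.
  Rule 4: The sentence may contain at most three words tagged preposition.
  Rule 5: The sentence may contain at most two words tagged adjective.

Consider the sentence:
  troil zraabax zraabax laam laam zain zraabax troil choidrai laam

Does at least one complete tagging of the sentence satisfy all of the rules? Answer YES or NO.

Candidates per position — 1:troil {adjective}; 2:zraabax {adjective,determiner}; 3:zraabax {adjective,determiner}; 4:laam {determiner}; 5:laam {determiner}; 6:zain {preposition,noun}; 7:zraabax {adjective,determiner}; 8:troil {adjective}; 9:choidrai {adverb}; 10:laam {determiner}.
Rule 2 cannot be satisfied by any choice of tags from the lexicon.
So there is no consistent tagging.

NO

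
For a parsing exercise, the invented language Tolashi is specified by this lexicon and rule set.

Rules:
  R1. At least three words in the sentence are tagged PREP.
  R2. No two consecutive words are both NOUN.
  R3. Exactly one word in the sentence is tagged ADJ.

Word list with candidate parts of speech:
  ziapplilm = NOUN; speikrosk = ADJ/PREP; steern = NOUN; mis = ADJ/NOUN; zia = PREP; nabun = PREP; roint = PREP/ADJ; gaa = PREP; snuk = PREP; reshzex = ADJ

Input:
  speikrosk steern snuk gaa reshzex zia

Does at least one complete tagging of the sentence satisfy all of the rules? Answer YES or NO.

YES

Candidates per position — 1:speikrosk {ADJ,PREP}; 2:steern {NOUN}; 3:snuk {PREP}; 4:gaa {PREP}; 5:reshzex {ADJ}; 6:zia {PREP}.
One satisfying assignment: PREP NOUN PREP PREP ADJ PREP.
Verifying each rule — rule 1 holds; rule 2 holds; rule 3 holds.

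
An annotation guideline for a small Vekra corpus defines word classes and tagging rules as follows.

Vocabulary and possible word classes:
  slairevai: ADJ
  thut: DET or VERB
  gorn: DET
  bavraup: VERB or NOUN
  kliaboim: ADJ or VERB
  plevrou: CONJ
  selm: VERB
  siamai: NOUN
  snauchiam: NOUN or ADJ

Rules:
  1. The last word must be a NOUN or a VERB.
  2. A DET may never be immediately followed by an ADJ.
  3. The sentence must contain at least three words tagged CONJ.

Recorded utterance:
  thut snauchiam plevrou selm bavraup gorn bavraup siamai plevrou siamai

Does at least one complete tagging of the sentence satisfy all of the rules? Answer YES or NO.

Candidates per position — 1:thut {DET,VERB}; 2:snauchiam {NOUN,ADJ}; 3:plevrou {CONJ}; 4:selm {VERB}; 5:bavraup {VERB,NOUN}; 6:gorn {DET}; 7:bavraup {VERB,NOUN}; 8:siamai {NOUN}; 9:plevrou {CONJ}; 10:siamai {NOUN}.
Rule 3 cannot be satisfied by any choice of tags from the lexicon.
So there is no consistent tagging.

NO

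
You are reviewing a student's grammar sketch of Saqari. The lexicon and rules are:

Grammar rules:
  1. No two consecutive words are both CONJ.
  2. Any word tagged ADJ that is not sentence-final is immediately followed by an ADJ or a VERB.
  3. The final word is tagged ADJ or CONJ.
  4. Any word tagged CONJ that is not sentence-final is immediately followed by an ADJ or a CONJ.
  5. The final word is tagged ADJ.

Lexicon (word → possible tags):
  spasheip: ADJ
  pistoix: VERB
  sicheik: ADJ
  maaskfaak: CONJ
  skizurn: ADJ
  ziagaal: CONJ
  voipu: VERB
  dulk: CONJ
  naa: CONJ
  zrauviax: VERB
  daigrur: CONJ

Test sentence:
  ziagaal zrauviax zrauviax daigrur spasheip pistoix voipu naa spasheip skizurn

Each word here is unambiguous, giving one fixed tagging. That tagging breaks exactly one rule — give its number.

4

Fixed tagging: CONJ VERB VERB CONJ ADJ VERB VERB CONJ ADJ ADJ.
Applying the rules: R1 pass, R2 pass, R3 pass, R4 fail, R5 pass.
Only rule 4 fails.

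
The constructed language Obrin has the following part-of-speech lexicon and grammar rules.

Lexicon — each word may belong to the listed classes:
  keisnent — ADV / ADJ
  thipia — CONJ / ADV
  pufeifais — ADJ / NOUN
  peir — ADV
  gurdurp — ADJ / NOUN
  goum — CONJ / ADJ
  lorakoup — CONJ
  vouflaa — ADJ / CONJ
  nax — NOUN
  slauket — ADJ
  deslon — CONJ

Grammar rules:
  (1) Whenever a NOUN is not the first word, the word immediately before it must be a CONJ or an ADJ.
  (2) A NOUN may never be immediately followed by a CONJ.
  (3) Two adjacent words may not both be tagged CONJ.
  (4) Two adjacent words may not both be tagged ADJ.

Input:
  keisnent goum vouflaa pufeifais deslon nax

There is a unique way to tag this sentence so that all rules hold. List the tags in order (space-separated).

Candidates per position — 1:keisnent {ADV,ADJ}; 2:goum {CONJ,ADJ}; 3:vouflaa {ADJ,CONJ}; 4:pufeifais {ADJ,NOUN}; 5:deslon {CONJ}; 6:nax {NOUN}.
Position 4: tagging it NOUN would leave rule 2 unsatisfiable, so it must be ADJ.
Position 3: tagging it ADJ would leave rule 4 unsatisfiable, so it must be CONJ.
Position 2: tagging it CONJ would leave rule 3 unsatisfiable, so it must be ADJ.
Position 1: tagging it ADJ would leave rule 4 unsatisfiable, so it must be ADV.
The only consistent sequence is: ADV ADJ CONJ ADJ CONJ NOUN.
Rule-by-rule: rule 1 satisfied; rule 2 satisfied; rule 3 satisfied; rule 4 satisfied.

ADV ADJ CONJ ADJ CONJ NOUN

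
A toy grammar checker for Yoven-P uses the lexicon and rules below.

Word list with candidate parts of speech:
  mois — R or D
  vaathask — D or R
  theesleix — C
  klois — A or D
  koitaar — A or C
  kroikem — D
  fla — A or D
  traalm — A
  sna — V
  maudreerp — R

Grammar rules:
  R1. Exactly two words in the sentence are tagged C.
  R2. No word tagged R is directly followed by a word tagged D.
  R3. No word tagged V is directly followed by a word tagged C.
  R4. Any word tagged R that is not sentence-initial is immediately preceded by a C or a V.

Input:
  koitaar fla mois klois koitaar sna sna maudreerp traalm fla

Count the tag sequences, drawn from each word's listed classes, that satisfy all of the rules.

Candidates per position — 1:koitaar {A,C}; 2:fla {A,D}; 3:mois {R,D}; 4:klois {A,D}; 5:koitaar {A,C}; 6:sna {V}; 7:sna {V}; 8:maudreerp {R}; 9:traalm {A}; 10:fla {A,D}.
There are 64 candidate sequences in total.
Checking each against the rules leaves 8 sequences.
Count = 8.

8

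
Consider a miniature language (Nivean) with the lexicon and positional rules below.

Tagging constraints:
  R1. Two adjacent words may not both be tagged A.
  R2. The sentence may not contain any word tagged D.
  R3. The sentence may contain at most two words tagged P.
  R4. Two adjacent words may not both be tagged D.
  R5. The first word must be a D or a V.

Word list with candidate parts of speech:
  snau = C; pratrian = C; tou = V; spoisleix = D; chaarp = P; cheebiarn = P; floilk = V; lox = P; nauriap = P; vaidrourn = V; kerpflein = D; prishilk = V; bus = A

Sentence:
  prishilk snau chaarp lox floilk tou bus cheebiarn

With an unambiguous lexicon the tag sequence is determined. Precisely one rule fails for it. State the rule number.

3

Fixed tagging: V C P P V V A P.
Checking each rule: R1 pass, R2 pass, R3 fail, R4 pass, R5 pass.
Only rule 3 fails.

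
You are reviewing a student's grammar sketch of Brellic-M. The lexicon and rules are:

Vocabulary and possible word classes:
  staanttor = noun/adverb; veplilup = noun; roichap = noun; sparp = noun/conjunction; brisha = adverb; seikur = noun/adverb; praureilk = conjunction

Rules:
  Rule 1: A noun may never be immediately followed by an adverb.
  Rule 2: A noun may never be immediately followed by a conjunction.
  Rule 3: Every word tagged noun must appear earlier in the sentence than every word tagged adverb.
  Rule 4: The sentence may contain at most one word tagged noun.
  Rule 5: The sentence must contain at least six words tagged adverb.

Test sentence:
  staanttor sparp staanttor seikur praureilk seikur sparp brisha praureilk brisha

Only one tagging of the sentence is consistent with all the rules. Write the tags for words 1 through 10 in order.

Candidates per position — 1:staanttor {noun,adverb}; 2:sparp {noun,conjunction}; 3:staanttor {noun,adverb}; 4:seikur {noun,adverb}; 5:praureilk {conjunction}; 6:seikur {noun,adverb}; 7:sparp {noun,conjunction}; 8:brisha {adverb}; 9:praureilk {conjunction}; 10:brisha {adverb}.
At position 1, choosing noun makes rule 5 impossible to satisfy; hence adverb.
At position 2, choosing noun makes rule 3 impossible to satisfy; hence conjunction.
At position 3, choosing noun makes rule 3 impossible to satisfy; hence adverb.
At position 4, choosing noun makes rule 2 impossible to satisfy; hence adverb.
At position 6, choosing noun makes rule 3 impossible to satisfy; hence adverb.
At position 7, choosing noun makes rule 1 impossible to satisfy; hence conjunction.
That leaves exactly one tagging: adverb conjunction adverb adverb conjunction adverb conjunction adverb conjunction adverb.
Rule-by-rule: rule 1 ok; rule 2 ok; rule 3 ok; rule 4 ok; rule 5 ok.

adverb conjunction adverb adverb conjunction adverb conjunction adverb conjunction adverb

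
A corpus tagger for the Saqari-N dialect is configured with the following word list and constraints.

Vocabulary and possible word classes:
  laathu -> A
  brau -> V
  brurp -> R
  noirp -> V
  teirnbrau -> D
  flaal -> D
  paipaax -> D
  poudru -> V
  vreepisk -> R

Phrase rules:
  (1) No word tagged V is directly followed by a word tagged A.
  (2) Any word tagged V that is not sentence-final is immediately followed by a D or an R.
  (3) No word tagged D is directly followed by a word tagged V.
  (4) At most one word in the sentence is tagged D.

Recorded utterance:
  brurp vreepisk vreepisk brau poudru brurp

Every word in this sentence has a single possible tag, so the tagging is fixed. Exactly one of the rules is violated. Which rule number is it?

Fixed tagging: R R R V V R.
Rule check: R1 holds, R2 violated, R3 holds, R4 holds.
Only rule 2 fails.

2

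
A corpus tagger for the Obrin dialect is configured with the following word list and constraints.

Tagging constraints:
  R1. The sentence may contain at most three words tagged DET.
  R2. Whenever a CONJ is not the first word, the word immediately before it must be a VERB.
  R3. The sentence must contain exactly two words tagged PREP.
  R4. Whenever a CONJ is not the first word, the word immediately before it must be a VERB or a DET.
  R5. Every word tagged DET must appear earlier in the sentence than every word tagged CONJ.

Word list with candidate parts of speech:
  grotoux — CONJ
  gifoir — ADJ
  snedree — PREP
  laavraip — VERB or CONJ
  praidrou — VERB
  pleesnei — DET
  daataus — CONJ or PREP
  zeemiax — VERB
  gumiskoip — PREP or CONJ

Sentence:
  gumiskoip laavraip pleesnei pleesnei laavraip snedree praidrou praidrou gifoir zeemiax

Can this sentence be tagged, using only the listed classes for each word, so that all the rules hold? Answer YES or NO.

YES

Candidates per position — 1:gumiskoip {PREP,CONJ}; 2:laavraip {VERB,CONJ}; 3:pleesnei {DET}; 4:pleesnei {DET}; 5:laavraip {VERB,CONJ}; 6:snedree {PREP}; 7:praidrou {VERB}; 8:praidrou {VERB}; 9:gifoir {ADJ}; 10:zeemiax {VERB}.
One satisfying assignment: PREP VERB DET DET VERB PREP VERB VERB ADJ VERB.
Checking: rule 1 ok; rule 2 ok; rule 3 ok; rule 4 ok; rule 5 ok.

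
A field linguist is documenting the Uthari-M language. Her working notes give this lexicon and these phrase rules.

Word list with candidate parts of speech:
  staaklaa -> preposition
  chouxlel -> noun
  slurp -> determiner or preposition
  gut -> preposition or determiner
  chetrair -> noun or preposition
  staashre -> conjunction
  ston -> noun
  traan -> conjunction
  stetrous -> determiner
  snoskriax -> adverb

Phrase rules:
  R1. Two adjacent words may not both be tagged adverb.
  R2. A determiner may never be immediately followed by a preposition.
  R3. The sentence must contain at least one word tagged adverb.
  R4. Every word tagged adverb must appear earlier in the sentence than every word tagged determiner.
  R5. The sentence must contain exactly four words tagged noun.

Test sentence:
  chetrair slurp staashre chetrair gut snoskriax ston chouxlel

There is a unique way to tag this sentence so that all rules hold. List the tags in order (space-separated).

Candidates per position — 1:chetrair {noun,preposition}; 2:slurp {determiner,preposition}; 3:staashre {conjunction}; 4:chetrair {noun,preposition}; 5:gut {preposition,determiner}; 6:snoskriax {adverb}; 7:ston {noun}; 8:chouxlel {noun}.
Position 1: preposition is ruled out by rule 5; that leaves noun.
Position 2: determiner is ruled out by rule 4; that leaves preposition.
Position 4: preposition is ruled out by rule 5; that leaves noun.
Position 5: determiner is ruled out by rule 4; that leaves preposition.
The unique satisfying tagging is: noun preposition conjunction noun preposition adverb noun noun.
Checking: rule 1 holds; rule 2 holds; rule 3 holds; rule 4 holds; rule 5 holds.

noun preposition conjunction noun preposition adverb noun noun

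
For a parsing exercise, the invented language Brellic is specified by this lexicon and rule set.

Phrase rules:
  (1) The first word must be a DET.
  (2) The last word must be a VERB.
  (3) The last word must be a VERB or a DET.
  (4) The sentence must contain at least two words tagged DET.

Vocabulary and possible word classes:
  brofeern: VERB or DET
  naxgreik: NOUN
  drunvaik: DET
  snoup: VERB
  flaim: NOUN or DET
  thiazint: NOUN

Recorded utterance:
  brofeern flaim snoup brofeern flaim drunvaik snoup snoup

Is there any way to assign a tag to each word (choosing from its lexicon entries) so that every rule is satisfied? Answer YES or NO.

Candidates per position — 1:brofeern {VERB,DET}; 2:flaim {NOUN,DET}; 3:snoup {VERB}; 4:brofeern {VERB,DET}; 5:flaim {NOUN,DET}; 6:drunvaik {DET}; 7:snoup {VERB}; 8:snoup {VERB}.
One satisfying assignment: DET NOUN VERB DET NOUN DET VERB VERB.
Rule-by-rule: rule 1 holds; rule 2 holds; rule 3 holds; rule 4 holds.

YES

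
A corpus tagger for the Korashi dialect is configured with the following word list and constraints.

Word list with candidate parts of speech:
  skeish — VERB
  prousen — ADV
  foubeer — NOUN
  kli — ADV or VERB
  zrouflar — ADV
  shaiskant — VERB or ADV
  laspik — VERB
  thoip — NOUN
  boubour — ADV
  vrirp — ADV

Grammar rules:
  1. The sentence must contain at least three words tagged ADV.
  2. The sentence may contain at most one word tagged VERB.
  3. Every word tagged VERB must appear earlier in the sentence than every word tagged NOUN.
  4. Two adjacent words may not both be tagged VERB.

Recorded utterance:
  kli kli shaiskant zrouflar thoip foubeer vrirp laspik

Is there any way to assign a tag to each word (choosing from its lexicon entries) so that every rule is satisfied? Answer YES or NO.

Candidates per position — 1:kli {ADV,VERB}; 2:kli {ADV,VERB}; 3:shaiskant {VERB,ADV}; 4:zrouflar {ADV}; 5:thoip {NOUN}; 6:foubeer {NOUN}; 7:vrirp {ADV}; 8:laspik {VERB}.
Rule 3 cannot be satisfied by any choice of tags from the lexicon.
So there is no consistent tagging.

NO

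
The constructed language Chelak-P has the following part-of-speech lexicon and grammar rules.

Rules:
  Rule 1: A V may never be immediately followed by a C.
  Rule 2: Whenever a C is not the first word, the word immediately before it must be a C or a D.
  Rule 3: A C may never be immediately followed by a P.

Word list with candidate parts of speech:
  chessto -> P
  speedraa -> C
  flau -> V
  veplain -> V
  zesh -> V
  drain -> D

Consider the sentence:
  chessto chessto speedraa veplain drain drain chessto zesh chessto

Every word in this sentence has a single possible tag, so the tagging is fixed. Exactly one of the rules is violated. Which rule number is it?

2

Fixed tagging: P P C V D D P V P.
Rule check: R1 ✓, R2 ✗, R3 ✓.
Only rule 2 fails.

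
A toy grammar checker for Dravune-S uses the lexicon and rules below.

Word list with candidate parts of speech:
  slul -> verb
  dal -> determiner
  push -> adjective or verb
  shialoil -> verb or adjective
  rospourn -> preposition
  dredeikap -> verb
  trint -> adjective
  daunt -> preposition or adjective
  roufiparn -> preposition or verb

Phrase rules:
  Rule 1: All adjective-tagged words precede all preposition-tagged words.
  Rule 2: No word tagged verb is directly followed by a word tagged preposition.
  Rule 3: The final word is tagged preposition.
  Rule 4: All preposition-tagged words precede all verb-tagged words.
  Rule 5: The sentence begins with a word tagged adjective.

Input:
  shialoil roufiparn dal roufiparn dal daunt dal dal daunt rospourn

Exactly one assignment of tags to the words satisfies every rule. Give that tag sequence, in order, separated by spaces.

adjective preposition determiner preposition determiner preposition determiner determiner preposition preposition

Candidates per position — 1:shialoil {verb,adjective}; 2:roufiparn {preposition,verb}; 3:dal {determiner}; 4:roufiparn {preposition,verb}; 5:dal {determiner}; 6:daunt {preposition,adjective}; 7:dal {determiner}; 8:dal {determiner}; 9:daunt {preposition,adjective}; 10:rospourn {preposition}.
Position 1: tagging it verb would leave rule 4 unsatisfiable, so it must be adjective.
Position 2: tagging it verb would leave rule 4 unsatisfiable, so it must be preposition.
Position 4: tagging it verb would leave rule 4 unsatisfiable, so it must be preposition.
Position 6: tagging it adjective would leave rule 1 unsatisfiable, so it must be preposition.
Position 9: tagging it adjective would leave rule 1 unsatisfiable, so it must be preposition.
So the tagging must be: adjective preposition determiner preposition determiner preposition determiner determiner preposition preposition.
Checking: rule 1 ok; rule 2 ok; rule 3 ok; rule 4 ok; rule 5 ok.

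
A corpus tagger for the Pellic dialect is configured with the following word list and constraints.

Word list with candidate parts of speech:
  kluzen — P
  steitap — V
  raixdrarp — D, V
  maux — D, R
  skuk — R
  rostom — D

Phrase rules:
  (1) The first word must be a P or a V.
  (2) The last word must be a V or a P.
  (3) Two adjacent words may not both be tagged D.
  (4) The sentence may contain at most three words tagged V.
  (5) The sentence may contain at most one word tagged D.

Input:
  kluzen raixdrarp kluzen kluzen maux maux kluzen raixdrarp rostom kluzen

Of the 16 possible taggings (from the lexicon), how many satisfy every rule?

Candidates per position — 1:kluzen {P}; 2:raixdrarp {D,V}; 3:kluzen {P}; 4:kluzen {P}; 5:maux {D,R}; 6:maux {D,R}; 7:kluzen {P}; 8:raixdrarp {D,V}; 9:rostom {D}; 10:kluzen {P}.
There are 16 candidate sequences in total.
The sequences that satisfy every rule: P V P P R R P V D P.
Count = 1.

1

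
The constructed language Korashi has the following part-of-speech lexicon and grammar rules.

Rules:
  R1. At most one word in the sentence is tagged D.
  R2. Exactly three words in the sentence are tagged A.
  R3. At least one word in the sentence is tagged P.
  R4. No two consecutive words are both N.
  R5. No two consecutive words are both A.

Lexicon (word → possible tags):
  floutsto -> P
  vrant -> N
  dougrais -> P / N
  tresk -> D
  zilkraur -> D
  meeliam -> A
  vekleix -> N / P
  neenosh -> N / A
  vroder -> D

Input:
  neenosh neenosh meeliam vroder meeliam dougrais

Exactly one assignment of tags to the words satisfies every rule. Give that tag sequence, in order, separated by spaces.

A N A D A P

Candidates per position — 1:neenosh {N,A}; 2:neenosh {N,A}; 3:meeliam {A}; 4:vroder {D}; 5:meeliam {A}; 6:dougrais {P,N}.
Word 2 cannot be A — rule 5 would then fail for every completion. It is N.
Word 6 cannot be N — rule 3 would then fail for every completion. It is P.
Word 1 cannot be N — rule 2 would then fail for every completion. It is A.
That leaves exactly one tagging: A N A D A P.
Rule-by-rule: rule 1 holds; rule 2 holds; rule 3 holds; rule 4 holds; rule 5 holds.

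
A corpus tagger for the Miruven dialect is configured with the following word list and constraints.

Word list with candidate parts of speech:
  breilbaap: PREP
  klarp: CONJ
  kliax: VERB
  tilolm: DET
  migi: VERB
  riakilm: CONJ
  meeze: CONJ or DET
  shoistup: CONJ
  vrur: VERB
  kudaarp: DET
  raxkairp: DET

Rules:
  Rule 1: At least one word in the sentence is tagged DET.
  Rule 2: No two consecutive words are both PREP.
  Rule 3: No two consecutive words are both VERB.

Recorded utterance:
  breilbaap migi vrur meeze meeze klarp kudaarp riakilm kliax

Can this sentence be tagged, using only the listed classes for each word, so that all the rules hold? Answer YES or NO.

NO

Candidates per position — 1:breilbaap {PREP}; 2:migi {VERB}; 3:vrur {VERB}; 4:meeze {CONJ,DET}; 5:meeze {CONJ,DET}; 6:klarp {CONJ}; 7:kudaarp {DET}; 8:riakilm {CONJ}; 9:kliax {VERB}.
Rule 3 cannot be satisfied by any choice of tags from the lexicon.
So there is no consistent tagging.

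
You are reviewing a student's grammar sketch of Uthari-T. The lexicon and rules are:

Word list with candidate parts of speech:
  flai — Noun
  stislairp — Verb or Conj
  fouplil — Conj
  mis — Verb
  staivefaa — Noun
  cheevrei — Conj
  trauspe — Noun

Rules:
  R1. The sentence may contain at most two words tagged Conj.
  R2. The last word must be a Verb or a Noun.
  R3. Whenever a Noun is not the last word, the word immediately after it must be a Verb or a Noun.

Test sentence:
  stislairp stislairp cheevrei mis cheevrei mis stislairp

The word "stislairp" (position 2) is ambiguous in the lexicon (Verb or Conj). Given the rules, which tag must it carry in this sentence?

Verb

Candidates per position — 1:stislairp {Verb,Conj}; 2:stislairp {Verb,Conj}; 3:cheevrei {Conj}; 4:mis {Verb}; 5:cheevrei {Conj}; 6:mis {Verb}; 7:stislairp {Verb,Conj}.
Position 1: Conj is ruled out by rule 1; that leaves Verb.
Position 2: Conj is ruled out by rule 1; that leaves Verb.
Position 7: Conj is ruled out by rule 1; that leaves Verb.
That leaves exactly one tagging: Verb Verb Conj Verb Conj Verb Verb.
Verifying each rule — rule 1 satisfied; rule 2 satisfied; rule 3 satisfied.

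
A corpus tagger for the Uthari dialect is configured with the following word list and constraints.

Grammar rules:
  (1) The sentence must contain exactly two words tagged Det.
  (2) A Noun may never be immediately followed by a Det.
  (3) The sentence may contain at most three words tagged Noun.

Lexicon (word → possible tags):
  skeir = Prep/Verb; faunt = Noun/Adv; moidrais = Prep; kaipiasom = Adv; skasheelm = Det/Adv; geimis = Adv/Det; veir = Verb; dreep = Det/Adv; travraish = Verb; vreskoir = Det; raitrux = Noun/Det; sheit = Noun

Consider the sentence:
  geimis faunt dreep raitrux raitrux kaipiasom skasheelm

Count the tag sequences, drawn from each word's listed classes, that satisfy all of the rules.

Candidates per position — 1:geimis {Adv,Det}; 2:faunt {Noun,Adv}; 3:dreep {Det,Adv}; 4:raitrux {Noun,Det}; 5:raitrux {Noun,Det}; 6:kaipiasom {Adv}; 7:skasheelm {Det,Adv}.
There are 64 candidate sequences in total.
Checking each against the rules leaves 11 sequences.
Count = 11.

11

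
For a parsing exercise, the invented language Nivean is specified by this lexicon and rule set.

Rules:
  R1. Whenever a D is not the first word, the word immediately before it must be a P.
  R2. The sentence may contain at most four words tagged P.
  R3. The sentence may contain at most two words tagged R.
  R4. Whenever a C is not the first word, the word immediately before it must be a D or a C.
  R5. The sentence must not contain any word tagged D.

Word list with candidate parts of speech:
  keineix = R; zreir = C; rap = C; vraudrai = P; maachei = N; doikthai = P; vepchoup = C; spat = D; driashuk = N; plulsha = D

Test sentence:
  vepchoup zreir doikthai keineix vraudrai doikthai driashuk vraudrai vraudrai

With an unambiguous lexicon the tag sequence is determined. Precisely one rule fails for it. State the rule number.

2

Fixed tagging: C C P R P P N P P.
Applying the rules: R1 ok, R2 fails, R3 ok, R4 ok, R5 ok.
Only rule 2 fails.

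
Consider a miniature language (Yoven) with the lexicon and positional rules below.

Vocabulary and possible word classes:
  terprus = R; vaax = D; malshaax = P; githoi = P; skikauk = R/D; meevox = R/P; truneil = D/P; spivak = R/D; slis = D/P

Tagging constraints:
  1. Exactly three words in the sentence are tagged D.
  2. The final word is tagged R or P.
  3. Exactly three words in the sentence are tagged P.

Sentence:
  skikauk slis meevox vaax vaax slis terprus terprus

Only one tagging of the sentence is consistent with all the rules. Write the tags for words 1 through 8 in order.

D P P D D P R R

Candidates per position — 1:skikauk {R,D}; 2:slis {D,P}; 3:meevox {R,P}; 4:vaax {D}; 5:vaax {D}; 6:slis {D,P}; 7:terprus {R}; 8:terprus {R}.
Position 2: D is ruled out by rule 3; that leaves P.
Position 3: R is ruled out by rule 3; that leaves P.
Position 6: D is ruled out by rule 3; that leaves P.
Position 1: R is ruled out by rule 1; that leaves D.
That leaves exactly one tagging: D P P D D P R R.
Verifying each rule — rule 1 holds; rule 2 holds; rule 3 holds.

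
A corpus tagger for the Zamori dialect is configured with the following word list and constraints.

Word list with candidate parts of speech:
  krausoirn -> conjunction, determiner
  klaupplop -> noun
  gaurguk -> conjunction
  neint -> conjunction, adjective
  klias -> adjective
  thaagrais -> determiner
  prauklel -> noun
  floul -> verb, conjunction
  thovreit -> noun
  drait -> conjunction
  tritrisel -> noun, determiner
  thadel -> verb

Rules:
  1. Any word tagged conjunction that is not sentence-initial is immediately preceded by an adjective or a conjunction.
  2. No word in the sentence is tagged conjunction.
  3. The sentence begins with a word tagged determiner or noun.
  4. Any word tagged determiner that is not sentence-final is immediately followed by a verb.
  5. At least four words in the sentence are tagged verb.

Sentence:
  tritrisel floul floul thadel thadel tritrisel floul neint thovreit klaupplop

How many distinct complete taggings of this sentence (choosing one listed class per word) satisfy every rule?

4

Candidates per position — 1:tritrisel {noun,determiner}; 2:floul {verb,conjunction}; 3:floul {verb,conjunction}; 4:thadel {verb}; 5:thadel {verb}; 6:tritrisel {noun,determiner}; 7:floul {verb,conjunction}; 8:neint {conjunction,adjective}; 9:thovreit {noun}; 10:klaupplop {noun}.
There are 64 candidate sequences in total.
The sequences that satisfy every rule: noun verb verb verb verb noun verb adjective noun noun; noun verb verb verb verb determiner verb adjective noun noun; determiner verb verb verb verb noun verb adjective noun noun; determiner verb verb verb verb determiner verb adjective noun noun.
Count = 4.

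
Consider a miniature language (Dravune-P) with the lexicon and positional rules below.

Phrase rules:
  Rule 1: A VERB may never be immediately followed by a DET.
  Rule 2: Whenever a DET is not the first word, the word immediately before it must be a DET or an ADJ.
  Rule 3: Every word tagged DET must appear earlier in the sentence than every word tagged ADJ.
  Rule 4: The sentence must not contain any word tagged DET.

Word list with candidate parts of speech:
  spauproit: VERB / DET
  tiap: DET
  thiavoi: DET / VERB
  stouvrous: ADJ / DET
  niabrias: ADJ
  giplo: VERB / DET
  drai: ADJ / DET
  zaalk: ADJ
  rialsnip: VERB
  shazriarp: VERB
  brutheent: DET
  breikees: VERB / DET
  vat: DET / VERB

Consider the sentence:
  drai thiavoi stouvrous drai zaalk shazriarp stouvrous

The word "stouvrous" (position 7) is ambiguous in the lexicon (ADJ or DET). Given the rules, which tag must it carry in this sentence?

Candidates per position — 1:drai {ADJ,DET}; 2:thiavoi {DET,VERB}; 3:stouvrous {ADJ,DET}; 4:drai {ADJ,DET}; 5:zaalk {ADJ}; 6:shazriarp {VERB}; 7:stouvrous {ADJ,DET}.
Position 1: tagging it DET would leave rule 4 unsatisfiable, so it must be ADJ.
Position 2: tagging it DET would leave rule 3 unsatisfiable, so it must be VERB.
Position 3: tagging it DET would leave rule 1 unsatisfiable, so it must be ADJ.
Position 4: tagging it DET would leave rule 3 unsatisfiable, so it must be ADJ.
Position 7: tagging it DET would leave rule 1 unsatisfiable, so it must be ADJ.
The only consistent sequence is: ADJ VERB ADJ ADJ ADJ VERB ADJ.
Verifying each rule — rule 1 ✓; rule 2 ✓; rule 3 ✓; rule 4 ✓.

ADJ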